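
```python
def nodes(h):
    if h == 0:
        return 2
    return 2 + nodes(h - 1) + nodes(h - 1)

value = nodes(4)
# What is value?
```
Call trace (a repeated sub-call is expanded the first time; later identical calls just restate its return value):
nodes(h=4)
  nodes(h=3)
    nodes(h=2)
      nodes(h=1)
        nodes(h=0)
        -> return 2
        nodes(h=0)
        -> return 2
      -> return 6
      nodes(h=1) -> return 6  (same call as traced above)
    -> return 14
    nodes(h=2) -> return 14  (same call as traced above)
  -> return 30
  nodes(h=3) -> return 30  (same call as traced above)
-> return 62

Final answer: 62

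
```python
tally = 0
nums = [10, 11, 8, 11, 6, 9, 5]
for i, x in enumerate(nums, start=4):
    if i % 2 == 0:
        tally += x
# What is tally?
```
Trace:
  tally=0
  tally=10, i=4, x=10
  tally=10, i=5, x=11
  tally=18, i=6, x=8
  tally=18, i=7, x=11
  tally=24, i=8, x=6
  tally=24, i=9, x=9
  tally=29, i=10, x=5

Final answer: 29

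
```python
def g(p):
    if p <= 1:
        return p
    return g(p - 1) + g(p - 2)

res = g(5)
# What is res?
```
Call trace (a repeated sub-call is expanded the first time; later identical calls just restate its return value):
g(p=5)
  g(p=4)
    g(p=3)
      g(p=2)
        g(p=1)
        -> return 1
        g(p=0)
        -> return 0
      -> return 1
      g(p=1)
      -> return 1
    -> return 2
    g(p=2) -> return 1  (same call as traced above)
  -> return 3
  g(p=3) -> return 2  (same call as traced above)
-> return 5

Final answer: 5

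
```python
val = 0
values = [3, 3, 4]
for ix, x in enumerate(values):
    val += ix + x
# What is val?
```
Trace:
  val=0
  val=3, ix=0, x=3
  val=7, ix=1, x=3
  val=13, ix=2, x=4

Final answer: 13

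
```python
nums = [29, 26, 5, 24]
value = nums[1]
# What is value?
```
Trace:
  nums=[29, 26, 5, 24]
  nums=[29, 26, 5, 24], value=26

Final answer: 26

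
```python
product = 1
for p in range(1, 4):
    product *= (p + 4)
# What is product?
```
Trace:
  product=1
  product=5, p=1
  product=30, p=2
  product=210, p=3

Final answer: 210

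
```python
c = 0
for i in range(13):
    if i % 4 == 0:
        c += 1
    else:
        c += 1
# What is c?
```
Trace:
  c=0
  c=1, i=0
  c=2, i=1
  c=3, i=2
  c=4, i=3
  c=5, i=4
  c=6, i=5
  c=7, i=6
  c=8, i=7
  c=9, i=8
  c=10, i=9
  c=11, i=10
  c=12, i=11
  c=13, i=12

Final answer: 13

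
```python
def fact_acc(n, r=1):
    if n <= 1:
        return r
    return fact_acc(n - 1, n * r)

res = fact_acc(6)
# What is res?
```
Call trace:
fact_acc(n=6, r=1)
  fact_acc(n=5, r=6)
    fact_acc(n=4, r=30)
      fact_acc(n=3, r=120)
        fact_acc(n=2, r=360)
          fact_acc(n=1, r=720)
          -> return 720
        -> return 720
      -> return 720
    -> return 720
  -> return 720
-> return 720

Final answer: 720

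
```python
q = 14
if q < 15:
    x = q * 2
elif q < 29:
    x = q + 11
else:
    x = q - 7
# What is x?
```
Trace:
  q=14
  q=14, x=28

Final answer: 28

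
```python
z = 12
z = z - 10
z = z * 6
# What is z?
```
Trace:
  z=12
  z=2
  z=12

Final answer: 12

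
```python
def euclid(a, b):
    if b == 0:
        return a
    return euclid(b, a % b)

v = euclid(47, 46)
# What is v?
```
Call trace:
euclid(a=47, b=46)
  euclid(a=46, b=1)
    euclid(a=1, b=0)
    -> return 1
  -> return 1
-> return 1

Final answer: 1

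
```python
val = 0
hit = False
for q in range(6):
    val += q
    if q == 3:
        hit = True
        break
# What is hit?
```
Trace:
  val=0
  val=0, hit=False
  val=0, hit=False, q=0
  val=1, hit=False, q=1
  val=3, hit=False, q=2
  val=6, hit=True, q=3

Final answer: True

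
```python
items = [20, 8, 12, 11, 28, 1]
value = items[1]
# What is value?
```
Trace:
  items=[20, 8, 12, 11, 28, 1]
  items=[20, 8, 12, 11, 28, 1], value=8

Final answer: 8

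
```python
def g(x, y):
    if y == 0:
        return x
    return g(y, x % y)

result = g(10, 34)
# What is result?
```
Call trace:
g(x=10, y=34)
  g(x=34, y=10)
    g(x=10, y=4)
      g(x=4, y=2)
        g(x=2, y=0)
        -> return 2
      -> return 2
    -> return 2
  -> return 2
-> return 2

Final answer: 2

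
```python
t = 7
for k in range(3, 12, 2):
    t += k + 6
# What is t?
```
Trace:
  t=7
  t=16, k=3
  t=27, k=5
  t=40, k=7
  t=55, k=9
  t=72, k=11

Final answer: 72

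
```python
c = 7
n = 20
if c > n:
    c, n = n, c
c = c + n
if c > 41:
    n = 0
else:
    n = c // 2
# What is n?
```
Trace:
  c=7
  c=7, n=20
  c=7, n=20
  c=27, n=20
  c=27, n=13

Final answer: 13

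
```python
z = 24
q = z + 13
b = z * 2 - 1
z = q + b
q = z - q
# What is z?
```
Trace:
  z=24
  z=24, q=37
  z=24, q=37, b=47
  z=84, q=37, b=47
  z=84, q=47, b=47

Final answer: 84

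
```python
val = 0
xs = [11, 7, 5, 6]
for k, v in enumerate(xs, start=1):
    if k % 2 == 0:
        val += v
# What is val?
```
Trace:
  val=0
  val=0, k=1, v=11
  val=7, k=2, v=7
  val=7, k=3, v=5
  val=13, k=4, v=6

Final answer: 13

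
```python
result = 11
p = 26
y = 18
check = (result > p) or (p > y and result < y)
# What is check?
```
Trace:
  result=11
  result=11, p=26
  result=11, p=26, y=18
  result=11, p=26, y=18, check=True

Final answer: True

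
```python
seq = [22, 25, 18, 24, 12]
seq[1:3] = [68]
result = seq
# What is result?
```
Trace:
  seq=[22, 25, 18, 24, 12]
  seq=[22, 68, 24, 12]
  seq=[22, 68, 24, 12], result=[22, 68, 24, 12]

Final answer: [22, 68, 24, 12]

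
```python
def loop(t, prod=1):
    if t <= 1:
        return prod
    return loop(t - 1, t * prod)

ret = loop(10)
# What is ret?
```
Call trace:
loop(t=10, prod=1)
  loop(t=9, prod=10)
    loop(t=8, prod=90)
      loop(t=7, prod=720)
        loop(t=6, prod=5040)
          loop(t=5, prod=30240)
            loop(t=4, prod=151200)
              loop(t=3, prod=604800)
                loop(t=2, prod=1814400)
                  loop(t=1, prod=3628800)
                  -> return 3628800
                -> return 3628800
              -> return 3628800
            -> return 3628800
          -> return 3628800
        -> return 3628800
      -> return 3628800
    -> return 3628800
  -> return 3628800
-> return 3628800

Final answer: 3628800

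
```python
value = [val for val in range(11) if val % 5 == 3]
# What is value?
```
Trace:
  val=0
  val=1
  val=2
  val=3
  val=4
  val=5
  val=6
  val=7
  val=8
  val=9
  val=10
  value=[3, 8]

Final answer: [3, 8]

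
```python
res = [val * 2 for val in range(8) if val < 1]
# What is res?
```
Trace:
  val=0
  val=1
  val=2
  val=3
  val=4
  val=5
  val=6
  val=7
  res=[0]

Final answer: [0]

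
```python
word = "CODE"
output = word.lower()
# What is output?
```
Trace:
  word='CODE'
  word='CODE', output='code'

Final answer: 'code'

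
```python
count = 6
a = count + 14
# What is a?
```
Trace:
  count=6
  count=6, a=20

Final answer: 20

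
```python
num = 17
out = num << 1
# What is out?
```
Trace:
  num=17
  num=17, out=34

Final answer: 34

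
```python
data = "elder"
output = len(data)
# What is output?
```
Trace:
  data='elder'
  data='elder', output=5

Final answer: 5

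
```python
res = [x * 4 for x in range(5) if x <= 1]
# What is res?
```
Trace:
  x=0
  x=1
  x=2
  x=3
  x=4
  res=[0, 4]

Final answer: [0, 4]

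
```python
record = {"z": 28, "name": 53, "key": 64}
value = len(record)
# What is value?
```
Trace:
  record={'z': 28, 'name': 53, 'key': 64}
  record={'z': 28, 'name': 53, 'key': 64}, value=3

Final answer: 3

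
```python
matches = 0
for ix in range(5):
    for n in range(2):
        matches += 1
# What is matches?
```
Trace:
  matches=0
  matches=1, ix=0, n=0
  matches=2, ix=0, n=1
  matches=3, ix=1, n=0
  matches=4, ix=1, n=1
  matches=5, ix=2, n=0
  matches=6, ix=2, n=1
  matches=7, ix=3, n=0
  matches=8, ix=3, n=1
  matches=9, ix=4, n=0
  matches=10, ix=4, n=1

Final answer: 10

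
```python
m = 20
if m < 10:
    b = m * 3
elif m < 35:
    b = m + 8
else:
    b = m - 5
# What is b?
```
Trace:
  m=20
  m=20, b=28

Final answer: 28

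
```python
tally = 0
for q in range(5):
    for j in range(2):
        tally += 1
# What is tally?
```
Trace:
  tally=0
  tally=1, q=0, j=0
  tally=2, q=0, j=1
  tally=3, q=1, j=0
  tally=4, q=1, j=1
  tally=5, q=2, j=0
  tally=6, q=2, j=1
  tally=7, q=3, j=0
  tally=8, q=3, j=1
  tally=9, q=4, j=0
  tally=10, q=4, j=1

Final answer: 10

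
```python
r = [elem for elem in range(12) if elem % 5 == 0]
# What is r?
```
Trace:
  elem=0
  elem=1
  elem=2
  elem=3
  elem=4
  elem=5
  elem=6
  elem=7
  elem=8
  elem=9
  elem=10
  elem=11
  r=[0, 5, 10]

Final answer: [0, 5, 10]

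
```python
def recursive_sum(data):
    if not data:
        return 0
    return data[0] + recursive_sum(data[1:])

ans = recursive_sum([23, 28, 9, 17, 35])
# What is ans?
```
Call trace:
recursive_sum(data=[23, 28, 9, 17, 35])
  recursive_sum(data=[28, 9, 17, 35])
    recursive_sum(data=[9, 17, 35])
      recursive_sum(data=[17, 35])
        recursive_sum(data=[35])
          recursive_sum(data=[])
          -> return 0
        -> return 35
      -> return 52
    -> return 61
  -> return 89
-> return 112

Final answer: 112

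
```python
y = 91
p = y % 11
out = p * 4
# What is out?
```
Trace:
  y=91
  y=91, p=3
  y=91, p=3, out=12

Final answer: 12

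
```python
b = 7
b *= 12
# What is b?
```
Trace:
  b=7
  b=84

Final answer: 84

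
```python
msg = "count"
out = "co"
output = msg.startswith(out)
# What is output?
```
Trace:
  msg='count'
  msg='count', out='co'
  msg='count', out='co', output=True

Final answer: True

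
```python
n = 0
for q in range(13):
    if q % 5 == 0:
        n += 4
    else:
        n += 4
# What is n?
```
Trace:
  n=0
  n=4, q=0
  n=8, q=1
  n=12, q=2
  n=16, q=3
  n=20, q=4
  n=24, q=5
  n=28, q=6
  n=32, q=7
  n=36, q=8
  n=40, q=9
  n=44, q=10
  n=48, q=11
  n=52, q=12

Final answer: 52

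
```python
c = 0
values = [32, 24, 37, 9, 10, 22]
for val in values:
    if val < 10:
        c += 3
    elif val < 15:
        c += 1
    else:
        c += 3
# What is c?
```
Trace:
  c=0
  c=3, val=32
  c=6, val=24
  c=9, val=37
  c=12, val=9
  c=13, val=10
  c=16, val=22

Final answer: 16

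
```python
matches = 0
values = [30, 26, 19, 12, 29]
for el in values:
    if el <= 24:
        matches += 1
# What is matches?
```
Trace:
  matches=0
  matches=0, el=30
  matches=0, el=26
  matches=1, el=19
  matches=2, el=12
  matches=2, el=29

Final answer: 2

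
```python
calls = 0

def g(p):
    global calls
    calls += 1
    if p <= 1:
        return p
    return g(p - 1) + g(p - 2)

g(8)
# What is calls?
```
Call trace (a repeated sub-call is expanded the first time; later identical calls just restate its return value):
g(p=8)
  g(p=7)
    g(p=6)
      g(p=5)
        g(p=4)
          g(p=3)
            g(p=2)
              g(p=1)
              -> return 1
              g(p=0)
              -> return 0
            -> return 1
            g(p=1)
            -> return 1
          -> return 2
          g(p=2) -> return 1  (same call as traced above)
        -> return 3
        g(p=3) -> return 2  (same call as traced above)
      -> return 5
      g(p=4) -> return 3  (same call as traced above)
    -> return 8
    g(p=5) -> return 5  (same call as traced above)
  -> return 13
  g(p=6) -> return 8  (same call as traced above)
-> return 21

calls is incremented once per call, so count the calls in each subtree. Let C(p) = number of calls made by g(p).
C(0) = C(1) = 1 (base case, no recursion); C(p) = 1 + C(p - 1) + C(p - 2) otherwise.
C(2) = 1 + C(1) + C(0) = 1 + 1 + 1 = 3
C(3) = 1 + C(2) + C(1) = 1 + 3 + 1 = 5
C(4) = 1 + C(3) + C(2) = 1 + 5 + 3 = 9
C(5) = 1 + C(4) + C(3) = 1 + 9 + 5 = 15
C(6) = 1 + C(5) + C(4) = 1 + 15 + 9 = 25
C(7) = 1 + C(6) + C(5) = 1 + 25 + 15 = 41
C(8) = 1 + C(7) + C(6) = 1 + 41 + 25 = 67
calls = C(8) = 67

Final answer: 67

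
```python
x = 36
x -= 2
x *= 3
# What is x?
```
Trace:
  x=36
  x=34
  x=102

Final answer: 102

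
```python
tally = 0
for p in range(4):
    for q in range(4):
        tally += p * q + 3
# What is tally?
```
Trace:
  tally=0
  tally=3, p=0, q=0
  tally=6, p=0, q=1
  tally=9, p=0, q=2
  tally=12, p=0, q=3
  tally=15, p=1, q=0
  tally=19, p=1, q=1
  tally=24, p=1, q=2
  tally=30, p=1, q=3
  tally=33, p=2, q=0
  tally=38, p=2, q=1
  tally=45, p=2, q=2
  tally=54, p=2, q=3
  tally=57, p=3, q=0
  tally=63, p=3, q=1
  tally=72, p=3, q=2
  tally=84, p=3, q=3

Final answer: 84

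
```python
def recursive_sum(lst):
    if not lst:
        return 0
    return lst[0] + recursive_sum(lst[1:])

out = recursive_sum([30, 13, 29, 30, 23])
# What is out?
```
Call trace:
recursive_sum(lst=[30, 13, 29, 30, 23])
  recursive_sum(lst=[13, 29, 30, 23])
    recursive_sum(lst=[29, 30, 23])
      recursive_sum(lst=[30, 23])
        recursive_sum(lst=[23])
          recursive_sum(lst=[])
          -> return 0
        -> return 23
      -> return 53
    -> return 82
  -> return 95
-> return 125

Final answer: 125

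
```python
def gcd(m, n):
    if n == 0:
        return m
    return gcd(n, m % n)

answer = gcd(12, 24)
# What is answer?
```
Call trace:
gcd(m=12, n=24)
  gcd(m=24, n=12)
    gcd(m=12, n=0)
    -> return 12
  -> return 12
-> return 12

Final answer: 12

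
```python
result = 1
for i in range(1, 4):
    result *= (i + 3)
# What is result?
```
Trace:
  result=1
  result=4, i=1
  result=20, i=2
  result=120, i=3

Final answer: 120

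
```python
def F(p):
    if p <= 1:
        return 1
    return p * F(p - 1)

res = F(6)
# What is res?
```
Call trace:
F(p=6)
  F(p=5)
    F(p=4)
      F(p=3)
        F(p=2)
          F(p=1)
          -> return 1
        -> return 2
      -> return 6
    -> return 24
  -> return 120
-> return 720

Final answer: 720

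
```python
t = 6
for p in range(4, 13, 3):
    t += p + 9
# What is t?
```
Trace:
  t=6
  t=19, p=4
  t=35, p=7
  t=54, p=10

Final answer: 54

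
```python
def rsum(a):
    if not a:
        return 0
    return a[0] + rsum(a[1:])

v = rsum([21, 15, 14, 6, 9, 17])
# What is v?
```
Call trace:
rsum(a=[21, 15, 14, 6, 9, 17])
  rsum(a=[15, 14, 6, 9, 17])
    rsum(a=[14, 6, 9, 17])
      rsum(a=[6, 9, 17])
        rsum(a=[9, 17])
          rsum(a=[17])
            rsum(a=[])
            -> return 0
          -> return 17
        -> return 26
      -> return 32
    -> return 46
  -> return 61
-> return 82

Final answer: 82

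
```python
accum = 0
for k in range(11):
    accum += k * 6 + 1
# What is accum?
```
Trace:
  accum=0
  accum=1, k=0
  accum=8, k=1
  accum=21, k=2
  accum=40, k=3
  accum=65, k=4
  accum=96, k=5
  accum=133, k=6
  accum=176, k=7
  accum=225, k=8
  accum=280, k=9
  accum=341, k=10

Final answer: 341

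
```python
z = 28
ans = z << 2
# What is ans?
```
Trace:
  z=28
  z=28, ans=112

Final answer: 112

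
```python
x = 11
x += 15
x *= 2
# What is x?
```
Trace:
  x=11
  x=26
  x=52

Final answer: 52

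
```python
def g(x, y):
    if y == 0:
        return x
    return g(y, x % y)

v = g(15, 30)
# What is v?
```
Call trace:
g(x=15, y=30)
  g(x=30, y=15)
    g(x=15, y=0)
    -> return 15
  -> return 15
-> return 15

Final answer: 15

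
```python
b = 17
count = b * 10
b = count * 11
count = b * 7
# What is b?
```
Trace:
  b=17
  b=17, count=170
  b=1870, count=170
  b=1870, count=13090

Final answer: 1870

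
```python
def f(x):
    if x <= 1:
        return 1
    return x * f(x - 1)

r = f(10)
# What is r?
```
Call trace:
f(x=10)
  f(x=9)
    f(x=8)
      f(x=7)
        f(x=6)
          f(x=5)
            f(x=4)
              f(x=3)
                f(x=2)
                  f(x=1)
                  -> return 1
                -> return 2
              -> return 6
            -> return 24
          -> return 120
        -> return 720
      -> return 5040
    -> return 40320
  -> return 362880
-> return 3628800

Final answer: 3628800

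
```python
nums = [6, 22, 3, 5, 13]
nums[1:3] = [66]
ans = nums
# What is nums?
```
Trace:
  nums=[6, 22, 3, 5, 13]
  nums=[6, 66, 5, 13]
  nums=[6, 66, 5, 13], ans=[6, 66, 5, 13]

Final answer: [6, 66, 5, 13]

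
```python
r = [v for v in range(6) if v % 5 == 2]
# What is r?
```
Trace:
  v=0
  v=1
  v=2
  v=3
  v=4
  v=5
  r=[2]

Final answer: [2]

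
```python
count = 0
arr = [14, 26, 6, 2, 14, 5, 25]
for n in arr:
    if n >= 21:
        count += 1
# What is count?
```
Trace:
  count=0
  count=0, n=14
  count=1, n=26
  count=1, n=6
  count=1, n=2
  count=1, n=14
  count=1, n=5
  count=2, n=25

Final answer: 2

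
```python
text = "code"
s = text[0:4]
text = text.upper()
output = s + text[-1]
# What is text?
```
Trace:
  text='code'
  text='code', s='code'
  text='CODE', s='code'
  text='CODE', s='code', output='codeE'

Final answer: 'CODE'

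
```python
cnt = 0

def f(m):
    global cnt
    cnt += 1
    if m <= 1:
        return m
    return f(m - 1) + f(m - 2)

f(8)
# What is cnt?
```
Call trace (a repeated sub-call is expanded the first time; later identical calls just restate its return value):
f(m=8)
  f(m=7)
    f(m=6)
      f(m=5)
        f(m=4)
          f(m=3)
            f(m=2)
              f(m=1)
              -> return 1
              f(m=0)
              -> return 0
            -> return 1
            f(m=1)
            -> return 1
          -> return 2
          f(m=2) -> return 1  (same call as traced above)
        -> return 3
        f(m=3) -> return 2  (same call as traced above)
      -> return 5
      f(m=4) -> return 3  (same call as traced above)
    -> return 8
    f(m=5) -> return 5  (same call as traced above)
  -> return 13
  f(m=6) -> return 8  (same call as traced above)
-> return 21

cnt is incremented once per call, so count the calls in each subtree. Let C(m) = number of calls made by f(m).
C(0) = C(1) = 1 (base case, no recursion); C(m) = 1 + C(m - 1) + C(m - 2) otherwise.
C(2) = 1 + C(1) + C(0) = 1 + 1 + 1 = 3
C(3) = 1 + C(2) + C(1) = 1 + 3 + 1 = 5
C(4) = 1 + C(3) + C(2) = 1 + 5 + 3 = 9
C(5) = 1 + C(4) + C(3) = 1 + 9 + 5 = 15
C(6) = 1 + C(5) + C(4) = 1 + 15 + 9 = 25
C(7) = 1 + C(6) + C(5) = 1 + 25 + 15 = 41
C(8) = 1 + C(7) + C(6) = 1 + 41 + 25 = 67
cnt = C(8) = 67

Final answer: 67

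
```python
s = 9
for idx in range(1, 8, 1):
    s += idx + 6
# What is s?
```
Trace:
  s=9
  s=16, idx=1
  s=24, idx=2
  s=33, idx=3
  s=43, idx=4
  s=54, idx=5
  s=66, idx=6
  s=79, idx=7

Final answer: 79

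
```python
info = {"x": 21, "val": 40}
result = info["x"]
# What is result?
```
Trace:
  info={'x': 21, 'val': 40}
  info={'x': 21, 'val': 40}, result=21

Final answer: 21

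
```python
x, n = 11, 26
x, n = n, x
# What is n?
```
Trace:
  x=11, n=26
  x=26, n=11

Final answer: 11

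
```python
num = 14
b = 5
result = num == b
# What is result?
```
Trace:
  num=14
  num=14, b=5
  num=14, b=5, result=False

Final answer: False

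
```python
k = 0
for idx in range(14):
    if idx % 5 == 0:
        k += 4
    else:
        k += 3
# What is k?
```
Trace:
  k=0
  k=4, idx=0
  k=7, idx=1
  k=10, idx=2
  k=13, idx=3
  k=16, idx=4
  k=20, idx=5
  k=23, idx=6
  k=26, idx=7
  k=29, idx=8
  k=32, idx=9
  k=36, idx=10
  k=39, idx=11
  k=42, idx=12
  k=45, idx=13

Final answer: 45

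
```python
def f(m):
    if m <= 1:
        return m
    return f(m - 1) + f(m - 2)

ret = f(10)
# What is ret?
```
Call trace (a repeated sub-call is expanded the first time; later identical calls just restate its return value):
f(m=10)
  f(m=9)
    f(m=8)
      f(m=7)
        f(m=6)
          f(m=5)
            f(m=4)
              f(m=3)
                f(m=2)
                  f(m=1)
                  -> return 1
                  f(m=0)
                  -> return 0
                -> return 1
                f(m=1)
                -> return 1
              -> return 2
              f(m=2) -> return 1  (same call as traced above)
            -> return 3
            f(m=3) -> return 2  (same call as traced above)
          -> return 5
          f(m=4) -> return 3  (same call as traced above)
        -> return 8
        f(m=5) -> return 5  (same call as traced above)
      -> return 13
      f(m=6) -> return 8  (same call as traced above)
    -> return 21
    f(m=7) -> return 13  (same call as traced above)
  -> return 34
  f(m=8) -> return 21  (same call as traced above)
-> return 55

Final answer: 55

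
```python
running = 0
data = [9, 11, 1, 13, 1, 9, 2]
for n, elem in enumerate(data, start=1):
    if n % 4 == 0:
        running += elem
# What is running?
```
Trace:
  running=0
  running=0, n=1, elem=9
  running=0, n=2, elem=11
  running=0, n=3, elem=1
  running=13, n=4, elem=13
  running=13, n=5, elem=1
  running=13, n=6, elem=9
  running=13, n=7, elem=2

Final answer: 13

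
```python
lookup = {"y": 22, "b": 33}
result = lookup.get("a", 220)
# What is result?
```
Trace:
  lookup={'y': 22, 'b': 33}
  lookup={'y': 22, 'b': 33}, result=220

Final answer: 220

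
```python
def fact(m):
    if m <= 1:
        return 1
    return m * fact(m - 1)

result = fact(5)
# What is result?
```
Call trace:
fact(m=5)
  fact(m=4)
    fact(m=3)
      fact(m=2)
        fact(m=1)
        -> return 1
      -> return 2
    -> return 6
  -> return 24
-> return 120

Final answer: 120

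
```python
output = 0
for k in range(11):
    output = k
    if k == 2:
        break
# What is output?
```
Trace:
  output=0
  output=0, k=0
  output=1, k=1
  output=2, k=2

Final answer: 2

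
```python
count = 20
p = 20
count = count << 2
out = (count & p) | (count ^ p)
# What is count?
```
Trace:
  count=20
  count=20, p=20
  count=80, p=20
  count=80, p=20, out=84

Final answer: 80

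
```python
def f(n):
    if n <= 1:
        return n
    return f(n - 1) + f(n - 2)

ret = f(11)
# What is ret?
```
Call trace (a repeated sub-call is expanded the first time; later identical calls just restate its return value):
f(n=11)
  f(n=10)
    f(n=9)
      f(n=8)
        f(n=7)
          f(n=6)
            f(n=5)
              f(n=4)
                f(n=3)
                  f(n=2)
                    f(n=1)
                    -> return 1
                    f(n=0)
                    -> return 0
                  -> return 1
                  f(n=1)
                  -> return 1
                -> return 2
                f(n=2) -> return 1  (same call as traced above)
              -> return 3
              f(n=3) -> return 2  (same call as traced above)
            -> return 5
            f(n=4) -> return 3  (same call as traced above)
          -> return 8
          f(n=5) -> return 5  (same call as traced above)
        -> return 13
        f(n=6) -> return 8  (same call as traced above)
      -> return 21
      f(n=7) -> return 13  (same call as traced above)
    -> return 34
    f(n=8) -> return 21  (same call as traced above)
  -> return 55
  f(n=9) -> return 34  (same call as traced above)
-> return 89

Final answer: 89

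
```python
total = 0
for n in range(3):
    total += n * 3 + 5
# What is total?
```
Trace:
  total=0
  total=5, n=0
  total=13, n=1
  total=24, n=2

Final answer: 24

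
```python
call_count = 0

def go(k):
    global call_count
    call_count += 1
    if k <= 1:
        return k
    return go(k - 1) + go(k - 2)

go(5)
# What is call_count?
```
Call trace (a repeated sub-call is expanded the first time; later identical calls just restate its return value):
go(k=5)
  go(k=4)
    go(k=3)
      go(k=2)
        go(k=1)
        -> return 1
        go(k=0)
        -> return 0
      -> return 1
      go(k=1)
      -> return 1
    -> return 2
    go(k=2) -> return 1  (same call as traced above)
  -> return 3
  go(k=3) -> return 2  (same call as traced above)
-> return 5

call_count is incremented once per call, so count the calls in each subtree. Let C(k) = number of calls made by go(k).
C(0) = C(1) = 1 (base case, no recursion); C(k) = 1 + C(k - 1) + C(k - 2) otherwise.
C(2) = 1 + C(1) + C(0) = 1 + 1 + 1 = 3
C(3) = 1 + C(2) + C(1) = 1 + 3 + 1 = 5
C(4) = 1 + C(3) + C(2) = 1 + 5 + 3 = 9
C(5) = 1 + C(4) + C(3) = 1 + 9 + 5 = 15
call_count = C(5) = 15

Final answer: 15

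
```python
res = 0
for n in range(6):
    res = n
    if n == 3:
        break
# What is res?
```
Trace:
  res=0
  res=0, n=0
  res=1, n=1
  res=2, n=2
  res=3, n=3

Final answer: 3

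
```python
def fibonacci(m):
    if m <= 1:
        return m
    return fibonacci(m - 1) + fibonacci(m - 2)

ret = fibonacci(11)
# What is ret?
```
Call trace (a repeated sub-call is expanded the first time; later identical calls just restate its return value):
fibonacci(m=11)
  fibonacci(m=10)
    fibonacci(m=9)
      fibonacci(m=8)
        fibonacci(m=7)
          fibonacci(m=6)
            fibonacci(m=5)
              fibonacci(m=4)
                fibonacci(m=3)
                  fibonacci(m=2)
                    fibonacci(m=1)
                    -> return 1
                    fibonacci(m=0)
                    -> return 0
                  -> return 1
                  fibonacci(m=1)
                  -> return 1
                -> return 2
                fibonacci(m=2) -> return 1  (same call as traced above)
              -> return 3
              fibonacci(m=3) -> return 2  (same call as traced above)
            -> return 5
            fibonacci(m=4) -> return 3  (same call as traced above)
          -> return 8
          fibonacci(m=5) -> return 5  (same call as traced above)
        -> return 13
        fibonacci(m=6) -> return 8  (same call as traced above)
      -> return 21
      fibonacci(m=7) -> return 13  (same call as traced above)
    -> return 34
    fibonacci(m=8) -> return 21  (same call as traced above)
  -> return 55
  fibonacci(m=9) -> return 34  (same call as traced above)
-> return 89

Final answer: 89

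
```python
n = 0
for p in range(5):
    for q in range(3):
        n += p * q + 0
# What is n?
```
Trace:
  n=0
  n=0, p=0, q=0
  n=0, p=0, q=1
  n=0, p=0, q=2
  n=0, p=1, q=0
  n=1, p=1, q=1
  n=3, p=1, q=2
  n=3, p=2, q=0
  n=5, p=2, q=1
  n=9, p=2, q=2
  n=9, p=3, q=0
  n=12, p=3, q=1
  n=18, p=3, q=2
  n=18, p=4, q=0
  n=22, p=4, q=1
  n=30, p=4, q=2

Final answer: 30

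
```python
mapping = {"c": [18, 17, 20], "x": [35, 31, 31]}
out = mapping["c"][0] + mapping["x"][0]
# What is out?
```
Trace:
  mapping={'c': [18, 17, 20], 'x': [35, 31, 31]}
  mapping={'c': [18, 17, 20], 'x': [35, 31, 31]}, out=53

Final answer: 53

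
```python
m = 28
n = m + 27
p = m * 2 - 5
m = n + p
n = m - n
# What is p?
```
Trace:
  m=28
  m=28, n=55
  m=28, n=55, p=51
  m=106, n=55, p=51
  m=106, n=51, p=51

Final answer: 51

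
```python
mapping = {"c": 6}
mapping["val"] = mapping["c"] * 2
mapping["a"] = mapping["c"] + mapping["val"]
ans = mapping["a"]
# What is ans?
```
Trace:
  mapping={'c': 6}
  mapping={'c': 6, 'val': 12}
  mapping={'c': 6, 'val': 12, 'a': 18}
  mapping={'c': 6, 'val': 12, 'a': 18}, ans=18

Final answer: 18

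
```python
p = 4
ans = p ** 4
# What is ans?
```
Trace:
  p=4
  p=4, ans=256

Final answer: 256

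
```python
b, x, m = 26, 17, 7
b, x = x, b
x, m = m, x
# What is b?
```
Trace:
  b=26, x=17, m=7
  b=17, x=26, m=7
  b=17, x=7, m=26

Final answer: 17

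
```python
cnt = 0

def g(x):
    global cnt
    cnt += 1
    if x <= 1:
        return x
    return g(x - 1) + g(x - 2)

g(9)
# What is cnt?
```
Call trace (a repeated sub-call is expanded the first time; later identical calls just restate its return value):
g(x=9)
  g(x=8)
    g(x=7)
      g(x=6)
        g(x=5)
          g(x=4)
            g(x=3)
              g(x=2)
                g(x=1)
                -> return 1
                g(x=0)
                -> return 0
              -> return 1
              g(x=1)
              -> return 1
            -> return 2
            g(x=2) -> return 1  (same call as traced above)
          -> return 3
          g(x=3) -> return 2  (same call as traced above)
        -> return 5
        g(x=4) -> return 3  (same call as traced above)
      -> return 8
      g(x=5) -> return 5  (same call as traced above)
    -> return 13
    g(x=6) -> return 8  (same call as traced above)
  -> return 21
  g(x=7) -> return 13  (same call as traced above)
-> return 34

cnt is incremented once per call, so count the calls in each subtree. Let C(x) = number of calls made by g(x).
C(0) = C(1) = 1 (base case, no recursion); C(x) = 1 + C(x - 1) + C(x - 2) otherwise.
C(2) = 1 + C(1) + C(0) = 1 + 1 + 1 = 3
C(3) = 1 + C(2) + C(1) = 1 + 3 + 1 = 5
C(4) = 1 + C(3) + C(2) = 1 + 5 + 3 = 9
C(5) = 1 + C(4) + C(3) = 1 + 9 + 5 = 15
C(6) = 1 + C(5) + C(4) = 1 + 15 + 9 = 25
C(7) = 1 + C(6) + C(5) = 1 + 25 + 15 = 41
C(8) = 1 + C(7) + C(6) = 1 + 41 + 25 = 67
C(9) = 1 + C(8) + C(7) = 1 + 67 + 41 = 109
cnt = C(9) = 109

Final answer: 109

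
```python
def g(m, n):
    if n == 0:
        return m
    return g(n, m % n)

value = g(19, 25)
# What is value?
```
Call trace:
g(m=19, n=25)
  g(m=25, n=19)
    g(m=19, n=6)
      g(m=6, n=1)
        g(m=1, n=0)
        -> return 1
      -> return 1
    -> return 1
  -> return 1
-> return 1

Final answer: 1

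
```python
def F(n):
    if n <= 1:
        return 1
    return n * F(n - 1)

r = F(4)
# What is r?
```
Call trace:
F(n=4)
  F(n=3)
    F(n=2)
      F(n=1)
      -> return 1
    -> return 2
  -> return 6
-> return 24

Final answer: 24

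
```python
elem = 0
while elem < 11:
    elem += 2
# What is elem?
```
Trace:
  elem=0
  elem=2
  elem=4
  elem=6
  elem=8
  elem=10
  elem=12

Final answer: 12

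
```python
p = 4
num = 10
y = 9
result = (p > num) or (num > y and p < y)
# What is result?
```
Trace:
  p=4
  p=4, num=10
  p=4, num=10, y=9
  p=4, num=10, y=9, result=True

Final answer: True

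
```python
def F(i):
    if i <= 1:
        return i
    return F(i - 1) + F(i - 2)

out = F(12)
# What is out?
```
Call trace (a repeated sub-call is expanded the first time; later identical calls just restate its return value):
F(i=12)
  F(i=11)
    F(i=10)
      F(i=9)
        F(i=8)
          F(i=7)
            F(i=6)
              F(i=5)
                F(i=4)
                  F(i=3)
                    F(i=2)
                      F(i=1)
                      -> return 1
                      F(i=0)
                      -> return 0
                    -> return 1
                    F(i=1)
                    -> return 1
                  -> return 2
                  F(i=2) -> return 1  (same call as traced above)
                -> return 3
                F(i=3) -> return 2  (same call as traced above)
              -> return 5
              F(i=4) -> return 3  (same call as traced above)
            -> return 8
            F(i=5) -> return 5  (same call as traced above)
          -> return 13
          F(i=6) -> return 8  (same call as traced above)
        -> return 21
        F(i=7) -> return 13  (same call as traced above)
      -> return 34
      F(i=8) -> return 21  (same call as traced above)
    -> return 55
    F(i=9) -> return 34  (same call as traced above)
  -> return 89
  F(i=10) -> return 55  (same call as traced above)
-> return 144

Final answer: 144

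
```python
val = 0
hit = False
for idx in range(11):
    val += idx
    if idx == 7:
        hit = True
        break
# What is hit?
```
Trace:
  val=0
  val=0, hit=False
  val=0, hit=False, idx=0
  val=1, hit=False, idx=1
  val=3, hit=False, idx=2
  val=6, hit=False, idx=3
  val=10, hit=False, idx=4
  val=15, hit=False, idx=5
  val=21, hit=False, idx=6
  val=28, hit=True, idx=7

Final answer: True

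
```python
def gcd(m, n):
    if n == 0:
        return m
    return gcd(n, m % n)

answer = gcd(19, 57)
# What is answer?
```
Call trace:
gcd(m=19, n=57)
  gcd(m=57, n=19)
    gcd(m=19, n=0)
    -> return 19
  -> return 19
-> return 19

Final answer: 19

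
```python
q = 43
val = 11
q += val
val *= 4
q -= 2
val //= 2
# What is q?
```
Trace:
  q=43
  q=43, val=11
  q=54, val=11
  q=54, val=44
  q=52, val=44
  q=52, val=22

Final answer: 52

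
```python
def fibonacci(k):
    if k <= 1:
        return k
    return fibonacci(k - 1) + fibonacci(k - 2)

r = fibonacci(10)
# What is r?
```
Call trace (a repeated sub-call is expanded the first time; later identical calls just restate its return value):
fibonacci(k=10)
  fibonacci(k=9)
    fibonacci(k=8)
      fibonacci(k=7)
        fibonacci(k=6)
          fibonacci(k=5)
            fibonacci(k=4)
              fibonacci(k=3)
                fibonacci(k=2)
                  fibonacci(k=1)
                  -> return 1
                  fibonacci(k=0)
                  -> return 0
                -> return 1
                fibonacci(k=1)
                -> return 1
              -> return 2
              fibonacci(k=2) -> return 1  (same call as traced above)
            -> return 3
            fibonacci(k=3) -> return 2  (same call as traced above)
          -> return 5
          fibonacci(k=4) -> return 3  (same call as traced above)
        -> return 8
        fibonacci(k=5) -> return 5  (same call as traced above)
      -> return 13
      fibonacci(k=6) -> return 8  (same call as traced above)
    -> return 21
    fibonacci(k=7) -> return 13  (same call as traced above)
  -> return 34
  fibonacci(k=8) -> return 21  (same call as traced above)
-> return 55

Final answer: 55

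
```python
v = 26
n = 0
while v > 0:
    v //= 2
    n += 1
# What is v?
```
Trace:
  v=26
  v=26, n=0
  v=13, n=1
  v=6, n=2
  v=3, n=3
  v=1, n=4
  v=0, n=5

Final answer: 0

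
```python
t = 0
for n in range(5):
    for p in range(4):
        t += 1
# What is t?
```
Trace:
  t=0
  t=1, n=0, p=0
  t=2, n=0, p=1
  t=3, n=0, p=2
  t=4, n=0, p=3
  t=5, n=1, p=0
  t=6, n=1, p=1
  t=7, n=1, p=2
  t=8, n=1, p=3
  t=9, n=2, p=0
  t=10, n=2, p=1
  t=11, n=2, p=2
  t=12, n=2, p=3
  t=13, n=3, p=0
  t=14, n=3, p=1
  t=15, n=3, p=2
  t=16, n=3, p=3
  t=17, n=4, p=0
  t=18, n=4, p=1
  t=19, n=4, p=2
  t=20, n=4, p=3

Final answer: 20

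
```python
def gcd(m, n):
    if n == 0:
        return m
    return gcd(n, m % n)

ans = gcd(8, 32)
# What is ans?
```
Call trace:
gcd(m=8, n=32)
  gcd(m=32, n=8)
    gcd(m=8, n=0)
    -> return 8
  -> return 8
-> return 8

Final answer: 8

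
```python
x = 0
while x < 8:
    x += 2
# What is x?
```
Trace:
  x=0
  x=2
  x=4
  x=6
  x=8

Final answer: 8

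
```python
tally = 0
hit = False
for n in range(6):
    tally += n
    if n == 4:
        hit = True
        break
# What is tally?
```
Trace:
  tally=0
  tally=0, hit=False
  tally=0, hit=False, n=0
  tally=1, hit=False, n=1
  tally=3, hit=False, n=2
  tally=6, hit=False, n=3
  tally=10, hit=True, n=4

Final answer: 10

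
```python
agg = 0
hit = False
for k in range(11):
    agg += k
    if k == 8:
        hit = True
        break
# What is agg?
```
Trace:
  agg=0
  agg=0, hit=False
  agg=0, hit=False, k=0
  agg=1, hit=False, k=1
  agg=3, hit=False, k=2
  agg=6, hit=False, k=3
  agg=10, hit=False, k=4
  agg=15, hit=False, k=5
  agg=21, hit=False, k=6
  agg=28, hit=False, k=7
  agg=36, hit=True, k=8

Final answer: 36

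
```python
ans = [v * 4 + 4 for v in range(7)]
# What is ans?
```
Trace:
  v=0
  v=1
  v=2
  v=3
  v=4
  v=5
  v=6
  ans=[4, 8, 12, 16, 20, 24, 28]

Final answer: [4, 8, 12, 16, 20, 24, 28]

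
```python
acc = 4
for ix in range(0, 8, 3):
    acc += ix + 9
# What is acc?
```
Trace:
  acc=4
  acc=13, ix=0
  acc=25, ix=3
  acc=40, ix=6

Final answer: 40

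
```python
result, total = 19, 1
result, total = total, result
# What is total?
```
Trace:
  result=19, total=1
  result=1, total=19

Final answer: 19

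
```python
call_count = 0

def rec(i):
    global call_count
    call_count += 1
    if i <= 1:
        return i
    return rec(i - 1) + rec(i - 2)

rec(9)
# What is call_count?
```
Call trace (a repeated sub-call is expanded the first time; later identical calls just restate its return value):
rec(i=9)
  rec(i=8)
    rec(i=7)
      rec(i=6)
        rec(i=5)
          rec(i=4)
            rec(i=3)
              rec(i=2)
                rec(i=1)
                -> return 1
                rec(i=0)
                -> return 0
              -> return 1
              rec(i=1)
              -> return 1
            -> return 2
            rec(i=2) -> return 1  (same call as traced above)
          -> return 3
          rec(i=3) -> return 2  (same call as traced above)
        -> return 5
        rec(i=4) -> return 3  (same call as traced above)
      -> return 8
      rec(i=5) -> return 5  (same call as traced above)
    -> return 13
    rec(i=6) -> return 8  (same call as traced above)
  -> return 21
  rec(i=7) -> return 13  (same call as traced above)
-> return 34

call_count is incremented once per call, so count the calls in each subtree. Let C(i) = number of calls made by rec(i).
C(0) = C(1) = 1 (base case, no recursion); C(i) = 1 + C(i - 1) + C(i - 2) otherwise.
C(2) = 1 + C(1) + C(0) = 1 + 1 + 1 = 3
C(3) = 1 + C(2) + C(1) = 1 + 3 + 1 = 5
C(4) = 1 + C(3) + C(2) = 1 + 5 + 3 = 9
C(5) = 1 + C(4) + C(3) = 1 + 9 + 5 = 15
C(6) = 1 + C(5) + C(4) = 1 + 15 + 9 = 25
C(7) = 1 + C(6) + C(5) = 1 + 25 + 15 = 41
C(8) = 1 + C(7) + C(6) = 1 + 41 + 25 = 67
C(9) = 1 + C(8) + C(7) = 1 + 67 + 41 = 109
call_count = C(9) = 109

Final answer: 109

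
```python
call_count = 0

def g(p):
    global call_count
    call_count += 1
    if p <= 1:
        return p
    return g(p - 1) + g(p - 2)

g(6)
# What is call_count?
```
Call trace (a repeated sub-call is expanded the first time; later identical calls just restate its return value):
g(p=6)
  g(p=5)
    g(p=4)
      g(p=3)
        g(p=2)
          g(p=1)
          -> return 1
          g(p=0)
          -> return 0
        -> return 1
        g(p=1)
        -> return 1
      -> return 2
      g(p=2) -> return 1  (same call as traced above)
    -> return 3
    g(p=3) -> return 2  (same call as traced above)
  -> return 5
  g(p=4) -> return 3  (same call as traced above)
-> return 8

call_count is incremented once per call, so count the calls in each subtree. Let C(p) = number of calls made by g(p).
C(0) = C(1) = 1 (base case, no recursion); C(p) = 1 + C(p - 1) + C(p - 2) otherwise.
C(2) = 1 + C(1) + C(0) = 1 + 1 + 1 = 3
C(3) = 1 + C(2) + C(1) = 1 + 3 + 1 = 5
C(4) = 1 + C(3) + C(2) = 1 + 5 + 3 = 9
C(5) = 1 + C(4) + C(3) = 1 + 9 + 5 = 15
C(6) = 1 + C(5) + C(4) = 1 + 15 + 9 = 25
call_count = C(6) = 25

Final answer: 25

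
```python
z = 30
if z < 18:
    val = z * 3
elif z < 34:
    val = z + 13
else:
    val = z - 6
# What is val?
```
Trace:
  z=30
  z=30, val=43

Final answer: 43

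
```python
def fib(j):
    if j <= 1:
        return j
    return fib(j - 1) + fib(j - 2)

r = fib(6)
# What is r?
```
Call trace (a repeated sub-call is expanded the first time; later identical calls just restate its return value):
fib(j=6)
  fib(j=5)
    fib(j=4)
      fib(j=3)
        fib(j=2)
          fib(j=1)
          -> return 1
          fib(j=0)
          -> return 0
        -> return 1
        fib(j=1)
        -> return 1
      -> return 2
      fib(j=2) -> return 1  (same call as traced above)
    -> return 3
    fib(j=3) -> return 2  (same call as traced above)
  -> return 5
  fib(j=4) -> return 3  (same call as traced above)
-> return 8

Final answer: 8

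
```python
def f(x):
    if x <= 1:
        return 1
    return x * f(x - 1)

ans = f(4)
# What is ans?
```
Call trace:
f(x=4)
  f(x=3)
    f(x=2)
      f(x=1)
      -> return 1
    -> return 2
  -> return 6
-> return 24

Final answer: 24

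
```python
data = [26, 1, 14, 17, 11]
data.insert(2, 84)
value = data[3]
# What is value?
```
Trace:
  data=[26, 1, 14, 17, 11]
  data=[26, 1, 84, 14, 17, 11]
  data=[26, 1, 84, 14, 17, 11], value=14

Final answer: 14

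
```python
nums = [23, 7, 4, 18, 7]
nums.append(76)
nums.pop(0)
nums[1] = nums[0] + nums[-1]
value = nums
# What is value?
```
Trace:
  nums=[23, 7, 4, 18, 7]
  nums=[23, 7, 4, 18, 7, 76]
  nums=[7, 4, 18, 7, 76]
  nums=[7, 83, 18, 7, 76]
  nums=[7, 83, 18, 7, 76], value=[7, 83, 18, 7, 76]

Final answer: [7, 83, 18, 7, 76]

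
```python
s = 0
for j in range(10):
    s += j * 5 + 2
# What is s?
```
Trace:
  s=0
  s=2, j=0
  s=9, j=1
  s=21, j=2
  s=38, j=3
  s=60, j=4
  s=87, j=5
  s=119, j=6
  s=156, j=7
  s=198, j=8
  s=245, j=9

Final answer: 245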